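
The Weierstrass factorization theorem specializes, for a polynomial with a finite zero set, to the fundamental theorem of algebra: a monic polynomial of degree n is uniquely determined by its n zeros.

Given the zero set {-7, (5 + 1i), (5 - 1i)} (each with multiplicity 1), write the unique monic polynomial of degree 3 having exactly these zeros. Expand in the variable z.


The polynomial is p(z) = ∏_{α ∈ S} (z − α), where S = {-7, (5 + 1i), (5 - 1i)}.
Expanding the product yields: p(z) = z^3 -3·z^2 -44·z + 182.
Note conjugate pairs combine to real quadratics: (z − (5+1i))(z − (5−1i)) = z² − 10z + 26.
The resulting polynomial has degree 3 and real coefficients as required.

p(z) = z^3 -3·z^2 -44·z + 182.


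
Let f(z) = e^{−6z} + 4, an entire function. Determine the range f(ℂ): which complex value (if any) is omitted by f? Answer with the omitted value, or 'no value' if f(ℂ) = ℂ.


Little Picard bounds the complement of f(ℂ) to at most one point.
e^{−6z} is never zero on ℂ, so 1·e^{−6z} takes every value in ℂ ∖ {0}. Adding 4 shifts the range to ℂ ∖ {4}. Thus f omits exactly the value 4.

Omitted value: 4.


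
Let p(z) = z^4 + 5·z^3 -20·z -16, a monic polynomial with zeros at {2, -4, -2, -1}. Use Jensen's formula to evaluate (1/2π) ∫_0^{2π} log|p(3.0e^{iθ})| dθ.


Zeros: -4, -2, -1, 2; r = 3.0.
Inside |z| < r: -2, -1, 2. Outside (|z| ≥ r): -4.
p(0) = -16, so log|p(0)| = log(16) = 2.7726.
Apply Jensen: I(r) = log|p(0)| + Σ_k log(r/|z_k|), summed over zeros inside |z| < r.
  log(r/|z_k|) for z_k = 2: log(3.0/2) = 0.4055
  log(r/|z_k|) for z_k = -2: log(3.0/2) = 0.4055
  log(r/|z_k|) for z_k = -1: log(3.0/1) = 1.0986
  Outside zeros (-4) contribute nothing to the Jensen sum.
Sum over inside zeros: 1.9095.
I(r) = log|p(0)| + (inside sum) = 2.7726 + 1.9095 = 4.6821.
Note: since some zeros are outside |z| ≤ r, the simplified n·log(r) form does NOT apply — only the inside zeros contribute.

I(r) ≈ 4.6821.


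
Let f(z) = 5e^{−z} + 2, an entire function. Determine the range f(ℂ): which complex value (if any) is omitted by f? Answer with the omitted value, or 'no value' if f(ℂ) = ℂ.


Little Picard bounds the complement of f(ℂ) to at most one point.
e^{−z} is never zero on ℂ, so 5·e^{−z} takes every value in ℂ ∖ {0}. Adding 2 shifts the range to ℂ ∖ {2}. Thus f omits exactly the value 2.

Omitted value: 2.


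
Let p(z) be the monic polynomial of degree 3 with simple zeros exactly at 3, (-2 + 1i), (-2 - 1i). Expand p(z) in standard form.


The polynomial is p(z) = ∏_{α ∈ S} (z − α), where S = {3, (-2 + 1i), (-2 - 1i)}.
Expanding the product yields: p(z) = z^3 + z^2 -7·z -15.
Note conjugate pairs combine to real quadratics: (z − (-2+1i))(z − (-2−1i)) = z² + 4z + 5.
The resulting polynomial has degree 3 and real coefficients as required.

p(z) = z^3 + z^2 -7·z -15.


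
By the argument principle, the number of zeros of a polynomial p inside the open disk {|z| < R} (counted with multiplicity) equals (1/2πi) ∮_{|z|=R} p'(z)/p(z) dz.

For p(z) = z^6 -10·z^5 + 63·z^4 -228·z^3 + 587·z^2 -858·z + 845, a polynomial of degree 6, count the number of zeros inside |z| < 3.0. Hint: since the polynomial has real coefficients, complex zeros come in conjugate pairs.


The zeros of p are: (1 + 2i), (1 - 2i), (2 + 3i), (2 - 3i), (2 + 3i), (2 - 3i).
Their magnitudes are: 2.236, 2.236, 3.606, 3.606, 3.606, 3.606.
Zeros with |z| < R = 3.0: (1 + 2i), (1 - 2i).
Count = 2.
By the argument principle, (1/2πi) ∮_{|z|=R} p'(z)/p(z) dz equals exactly this count.

Number of zeros inside |z| < 3.0: 2.


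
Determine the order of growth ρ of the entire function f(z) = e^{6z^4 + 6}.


|e^{6z^4 + 6}| = e^{Re(6·z^4) + 6} ≤ e^{6|z|^4 + 6} = e^{6r^4 + 6} on |z| = r, so ρ ≤ 4. Choosing z on |z|=r so that 6·z^4 is real positive (always possible by picking arg z appropriately) gives |f(z)| = e^{6r^4 + 6}, matching the bound. The additive constant 6 does not affect log log M(r) ~ 4·log r. Hence ρ = 4.
Therefore ρ = 4.

Order ρ = 4.


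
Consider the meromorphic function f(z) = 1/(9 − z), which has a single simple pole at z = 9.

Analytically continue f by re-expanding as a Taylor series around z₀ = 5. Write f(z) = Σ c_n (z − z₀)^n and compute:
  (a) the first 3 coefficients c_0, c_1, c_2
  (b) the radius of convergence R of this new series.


Let w = z − z₀, so z = z₀ + w.
Then 9 − z = 9 − (z₀ + w) = (9 − z₀) − w = 4 − w.
f(z) = 1/(4 − w) = (1/(4)) · 1/(1 − w/(4)) = Σ_{n≥0} w^n / (4)^(n+1).
So c_n = 1/(4)^(n+1):
  c_0 = 1/(4)^1 = 1/4.
  c_1 = 1/(4)^2 = 1/16.
  c_2 = 1/(4)^3 = 1/64.
The series is valid for |w/d| < 1, i.e. |z − z₀| < |d|.
Radius of convergence: R = |9 − z₀| = |4| = 4 (distance from z₀ to the singularity z = 9).

c_0 = 1/4, c_1 = 1/16, c_2 = 1/64; R = 4.


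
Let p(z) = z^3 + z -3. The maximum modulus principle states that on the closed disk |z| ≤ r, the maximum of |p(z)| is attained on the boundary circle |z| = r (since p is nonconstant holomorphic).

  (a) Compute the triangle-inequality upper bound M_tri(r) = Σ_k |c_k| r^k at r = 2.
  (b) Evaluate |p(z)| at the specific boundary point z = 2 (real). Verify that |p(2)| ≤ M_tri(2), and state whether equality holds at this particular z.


Coefficients: c_0 = -3, c_1 = 1, c_2 = 0, c_3 = 1. Radius r = 2.
Part (a). Triangle bound: M_tri(r) = Σ_k |c_k| r^k
  = |-3|·2^0 + |1|·2^1 + |0|·2^2 + |1|·2^3
  = 3 + 2 + 0 + 8 = 13.
This bounds M(r) := max_{|z|=r} |p(z)| from above; equality holds iff all terms c_k z^k can be made to align in phase at a single z on |z|=r.
Part (b). At z = 2 (real, on the circle |z| = r):
  p(2) = (-3)·2^0 + (1)·2^1 + (0)·2^2 + (1)·2^3 = 7.
  |p(2)| = 7.
Check: |p(2)| = 7 ≤ 13 = M_tri(2). ✓ Equality does not hold at z = 2 (the coefficients have mixed signs, so the terms do not all align in phase there).

M_tri(2) = 13; |p(2)| = 7; equality at z=2: no.


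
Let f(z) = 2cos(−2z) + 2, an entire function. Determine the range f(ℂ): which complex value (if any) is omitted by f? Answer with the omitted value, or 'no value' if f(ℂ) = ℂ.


Little Picard bounds the complement of f(ℂ) to at most one point.
cos is entire and surjective onto ℂ: for every w ∈ ℂ, cos(ζ) = w has a solution ζ ∈ ℂ (e.g., via the complex inverse arccos). With ζ = −2z this gives z = ζ/(-2). Then 2·cos(−2z) takes every value in 2·ℂ = ℂ, and adding 2 is a bijection of ℂ. So f is surjective and omits no value. (Note: only on the real line is cos bounded by [−1, 1].)

Omitted value: no value.


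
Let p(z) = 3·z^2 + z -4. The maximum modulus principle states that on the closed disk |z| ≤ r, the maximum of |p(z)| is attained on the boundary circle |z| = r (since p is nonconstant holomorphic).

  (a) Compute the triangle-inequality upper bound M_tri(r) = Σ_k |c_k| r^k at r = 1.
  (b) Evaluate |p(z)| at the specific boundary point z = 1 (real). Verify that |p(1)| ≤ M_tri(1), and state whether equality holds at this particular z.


Coefficients: c_0 = -4, c_1 = 1, c_2 = 3. Radius r = 1.
Part (a). Triangle bound: M_tri(r) = Σ_k |c_k| r^k
  = |-4|·1^0 + |1|·1^1 + |3|·1^2
  = 4 + 1 + 3 = 8.
This bounds M(r) := max_{|z|=r} |p(z)| from above; equality holds iff all terms c_k z^k can be made to align in phase at a single z on |z|=r.
Part (b). At z = 1 (real, on the circle |z| = r):
  p(1) = (-4)·1^0 + (1)·1^1 + (3)·1^2 = 0.
  |p(1)| = 0.
Check: |p(1)| = 0 ≤ 8 = M_tri(1). ✓ Equality does not hold at z = 1 (the coefficients have mixed signs, so the terms do not all align in phase there).

M_tri(1) = 8; |p(1)| = 0; equality at z=1: no.


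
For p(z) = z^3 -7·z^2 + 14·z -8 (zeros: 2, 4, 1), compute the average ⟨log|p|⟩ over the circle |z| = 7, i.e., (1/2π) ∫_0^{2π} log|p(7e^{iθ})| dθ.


Zeros: 1, 2, 4; r = 7.
Inside |z| < r: 1, 2, 4. Outside (|z| ≥ r): ∅.
p(0) = -8, so log|p(0)| = log(8) = 2.0794.
Apply Jensen: I(r) = log|p(0)| + Σ_k log(r/|z_k|), summed over zeros inside |z| < r.
  log(r/|z_k|) for z_k = 2: log(7/2) = 1.2528
  log(r/|z_k|) for z_k = 4: log(7/4) = 0.5596
  log(r/|z_k|) for z_k = 1: log(7/1) = 1.9459
Sum over inside zeros: 3.7583.
I(r) = log|p(0)| + (inside sum) = 2.0794 + 3.7583 = 5.8377.
Closed form (all zeros inside, monic): I(r) = n·log(r) = 3·log(7) = 5.8377. ✓

I(r) ≈ 5.8377.


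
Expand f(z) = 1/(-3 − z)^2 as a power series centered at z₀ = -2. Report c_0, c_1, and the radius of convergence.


Let w = z − z₀, so z = z₀ + w.
Then -3 − z = -3 − (z₀ + w) = (-3 − z₀) − w = -1 − w.
f(z) = 1/(-1 − w)^2 = (1/(-1)^2) · (1 − w/(-1))^{−2}.
By the binomial series (1−u)^{−2} = Σ_{n≥0} C(n+1, 1) u^n for |u|<1, with u = w/(-1):
  c_n = C(n+1, 1) / (-1)^(n+2).
  c_0 = 1/(-1)^2 = 1.
  c_1 = 2/(-1)^3 = -2.
The series is valid for |w/d| < 1, i.e. |z − z₀| < |d|.
Radius of convergence: R = |-3 − z₀| = |-1| = 1 (distance from z₀ to the singularity z = -3).

c_0 = 1, c_1 = -2; R = 1.


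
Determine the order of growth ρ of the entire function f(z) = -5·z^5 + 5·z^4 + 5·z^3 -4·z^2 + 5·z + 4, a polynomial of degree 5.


|f(z)| ≤ Σ|c_k|·r^k = O(r^5) as r → ∞. Polynomial growth is O(e^{r^ε}) for every ε > 0 (since r^5/e^{r^ε} → 0), so ρ ≤ ε for all ε > 0, i.e. ρ = 0. Every nonconstant polynomial has order 0.
Therefore ρ = 0.

Order ρ = 0.


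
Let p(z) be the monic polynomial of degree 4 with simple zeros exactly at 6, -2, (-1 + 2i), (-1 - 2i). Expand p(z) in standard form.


The polynomial is p(z) = ∏_{α ∈ S} (z − α), where S = {6, -2, (-1 + 2i), (-1 - 2i)}.
Expanding the product yields: p(z) = z^4 -2·z^3 -15·z^2 -44·z -60.
Note conjugate pairs combine to real quadratics: (z − (-1+2i))(z − (-1−2i)) = z² + 2z + 5.
The resulting polynomial has degree 4 and real coefficients as required.

p(z) = z^4 -2·z^3 -15·z^2 -44·z -60.


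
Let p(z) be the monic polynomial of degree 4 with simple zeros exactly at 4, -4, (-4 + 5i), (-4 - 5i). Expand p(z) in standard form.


The polynomial is p(z) = ∏_{α ∈ S} (z − α), where S = {4, -4, (-4 + 5i), (-4 - 5i)}.
Expanding the product yields: p(z) = z^4 + 8·z^3 + 25·z^2 -128·z -656.
Note conjugate pairs combine to real quadratics: (z − (-4+5i))(z − (-4−5i)) = z² + 8z + 41.
The resulting polynomial has degree 4 and real coefficients as required.

p(z) = z^4 + 8·z^3 + 25·z^2 -128·z -656.


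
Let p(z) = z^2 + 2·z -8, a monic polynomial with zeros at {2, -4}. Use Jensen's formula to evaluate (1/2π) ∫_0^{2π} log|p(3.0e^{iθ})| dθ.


Zeros: -4, 2; r = 3.0.
Inside |z| < r: 2. Outside (|z| ≥ r): -4.
p(0) = -8, so log|p(0)| = log(8) = 2.0794.
Apply Jensen: I(r) = log|p(0)| + Σ_k log(r/|z_k|), summed over zeros inside |z| < r.
  log(r/|z_k|) for z_k = 2: log(3.0/2) = 0.4055
  Outside zeros (-4) contribute nothing to the Jensen sum.
Sum over inside zeros: 0.4055.
I(r) = log|p(0)| + (inside sum) = 2.0794 + 0.4055 = 2.4849.
Note: since some zeros are outside |z| ≤ r, the simplified n·log(r) form does NOT apply — only the inside zeros contribute.

I(r) ≈ 2.4849.


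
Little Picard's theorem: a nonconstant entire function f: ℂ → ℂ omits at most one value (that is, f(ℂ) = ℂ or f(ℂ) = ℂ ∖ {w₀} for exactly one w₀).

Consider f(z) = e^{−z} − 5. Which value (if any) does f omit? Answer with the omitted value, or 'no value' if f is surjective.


Little Picard bounds the complement of f(ℂ) to at most one point.
e^{−z} is never zero on ℂ, so 1·e^{−z} takes every value in ℂ ∖ {0}. Adding -5 shifts the range to ℂ ∖ {-5}. Thus f omits exactly the value -5.

Omitted value: -5.


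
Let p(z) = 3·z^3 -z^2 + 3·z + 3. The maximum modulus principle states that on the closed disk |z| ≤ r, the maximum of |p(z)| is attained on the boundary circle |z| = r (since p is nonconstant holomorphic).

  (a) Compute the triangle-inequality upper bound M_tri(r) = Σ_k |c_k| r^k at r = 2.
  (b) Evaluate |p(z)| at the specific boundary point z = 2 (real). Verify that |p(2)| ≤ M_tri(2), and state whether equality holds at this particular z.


Coefficients: c_0 = 3, c_1 = 3, c_2 = -1, c_3 = 3. Radius r = 2.
Part (a). Triangle bound: M_tri(r) = Σ_k |c_k| r^k
  = |3|·2^0 + |3|·2^1 + |-1|·2^2 + |3|·2^3
  = 3 + 6 + 4 + 24 = 37.
This bounds M(r) := max_{|z|=r} |p(z)| from above; equality holds iff all terms c_k z^k can be made to align in phase at a single z on |z|=r.
Part (b). At z = 2 (real, on the circle |z| = r):
  p(2) = (3)·2^0 + (3)·2^1 + (-1)·2^2 + (3)·2^3 = 29.
  |p(2)| = 29.
Check: |p(2)| = 29 ≤ 37 = M_tri(2). ✓ Equality does not hold at z = 2 (the coefficients have mixed signs, so the terms do not all align in phase there).

M_tri(2) = 37; |p(2)| = 29; equality at z=2: no.


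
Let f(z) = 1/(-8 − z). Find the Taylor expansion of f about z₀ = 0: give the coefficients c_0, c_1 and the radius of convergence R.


Let w = z − z₀, so z = z₀ + w.
Then -8 − z = -8 − (z₀ + w) = (-8 − z₀) − w = -8 − w.
f(z) = 1/(-8 − w) = (1/(-8)) · 1/(1 − w/(-8)) = Σ_{n≥0} w^n / (-8)^(n+1).
So c_n = 1/(-8)^(n+1):
  c_0 = 1/(-8)^1 = -1/8.
  c_1 = 1/(-8)^2 = 1/64.
The series is valid for |w/d| < 1, i.e. |z − z₀| < |d|.
Radius of convergence: R = |-8 − z₀| = |-8| = 8 (distance from z₀ to the singularity z = -8).

c_0 = -1/8, c_1 = 1/64; R = 8.


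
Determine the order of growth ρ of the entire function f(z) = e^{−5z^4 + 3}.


|e^{−5z^4 + 3}| = e^{Re(-5·z^4) + 3} ≤ e^{5|z|^4 + 3} = e^{5r^4 + 3} on |z| = r, so ρ ≤ 4. Choosing z on |z|=r so that -5·z^4 is real positive (always possible by picking arg z appropriately) gives |f(z)| = e^{5r^4 + 3}, matching the bound. The additive constant 3 does not affect log log M(r) ~ 4·log r. Hence ρ = 4.
Therefore ρ = 4.

Order ρ = 4.


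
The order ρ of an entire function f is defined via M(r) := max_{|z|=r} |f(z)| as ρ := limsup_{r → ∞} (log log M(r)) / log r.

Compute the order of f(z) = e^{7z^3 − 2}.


|e^{7z^3 − 2}| = e^{Re(7·z^3) + -2} ≤ e^{7|z|^3 + -2} = e^{7r^3 + -2} on |z| = r, so ρ ≤ 3. Choosing z on |z|=r so that 7·z^3 is real positive (always possible by picking arg z appropriately) gives |f(z)| = e^{7r^3 + -2}, matching the bound. The additive constant -2 does not affect log log M(r) ~ 3·log r. Hence ρ = 3.
Therefore ρ = 3.

Order ρ = 3.


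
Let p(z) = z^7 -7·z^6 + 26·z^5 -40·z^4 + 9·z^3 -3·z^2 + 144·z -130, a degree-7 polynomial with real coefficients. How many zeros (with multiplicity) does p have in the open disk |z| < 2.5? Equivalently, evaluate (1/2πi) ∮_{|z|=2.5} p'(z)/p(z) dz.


The zeros of p are: (2 + 1i), (2 - 1i), 1, (2 + 3i), (2 - 3i), (-1 + 1i), (-1 - 1i).
Their magnitudes are: 2.236, 2.236, 1, 3.606, 3.606, 1.414, 1.414.
Zeros with |z| < R = 2.5: (2 + 1i), (2 - 1i), 1, (-1 + 1i), (-1 - 1i).
Count = 5.
By the argument principle, (1/2πi) ∮_{|z|=R} p'(z)/p(z) dz equals exactly this count.

Number of zeros inside |z| < 2.5: 5.


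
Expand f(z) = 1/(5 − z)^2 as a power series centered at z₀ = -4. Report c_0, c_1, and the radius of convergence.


Let w = z − z₀, so z = z₀ + w.
Then 5 − z = 5 − (z₀ + w) = (5 − z₀) − w = 9 − w.
f(z) = 1/(9 − w)^2 = (1/(9)^2) · (1 − w/(9))^{−2}.
By the binomial series (1−u)^{−2} = Σ_{n≥0} C(n+1, 1) u^n for |u|<1, with u = w/(9):
  c_n = C(n+1, 1) / (9)^(n+2).
  c_0 = 1/(9)^2 = 1/81.
  c_1 = 2/(9)^3 = 2/729.
The series is valid for |w/d| < 1, i.e. |z − z₀| < |d|.
Radius of convergence: R = |5 − z₀| = |9| = 9 (distance from z₀ to the singularity z = 5).

c_0 = 1/81, c_1 = 2/729; R = 9.


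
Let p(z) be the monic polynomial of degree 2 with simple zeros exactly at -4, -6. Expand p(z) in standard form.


The polynomial is p(z) = ∏_{α ∈ S} (z − α), where S = {-4, -6}.
Expanding the product yields: p(z) = z^2 + 10·z + 24.
The resulting polynomial has degree 2 and real coefficients as required.

p(z) = z^2 + 10·z + 24.


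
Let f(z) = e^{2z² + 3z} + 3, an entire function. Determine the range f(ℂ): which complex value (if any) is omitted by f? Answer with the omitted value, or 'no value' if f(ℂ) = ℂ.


Little Picard bounds the complement of f(ℂ) to at most one point.
The exponent g(z) = 2z² + 3z is a nonconstant polynomial, hence surjective onto ℂ. So e^{g(z)} takes every value in {e^w : w ∈ ℂ} = ℂ ∖ {0}. Adding 3 shifts the range to ℂ ∖ {3}. f omits exactly 3.

Omitted value: 3.


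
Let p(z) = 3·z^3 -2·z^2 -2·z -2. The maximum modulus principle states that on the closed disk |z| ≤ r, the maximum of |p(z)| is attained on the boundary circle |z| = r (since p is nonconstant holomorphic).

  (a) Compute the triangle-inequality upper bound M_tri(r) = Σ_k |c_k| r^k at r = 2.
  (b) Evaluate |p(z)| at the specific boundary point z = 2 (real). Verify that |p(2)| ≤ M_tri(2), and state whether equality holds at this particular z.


Coefficients: c_0 = -2, c_1 = -2, c_2 = -2, c_3 = 3. Radius r = 2.
Part (a). Triangle bound: M_tri(r) = Σ_k |c_k| r^k
  = |-2|·2^0 + |-2|·2^1 + |-2|·2^2 + |3|·2^3
  = 2 + 4 + 8 + 24 = 38.
This bounds M(r) := max_{|z|=r} |p(z)| from above; equality holds iff all terms c_k z^k can be made to align in phase at a single z on |z|=r.
Part (b). At z = 2 (real, on the circle |z| = r):
  p(2) = (-2)·2^0 + (-2)·2^1 + (-2)·2^2 + (3)·2^3 = 10.
  |p(2)| = 10.
Check: |p(2)| = 10 ≤ 38 = M_tri(2). ✓ Equality does not hold at z = 2 (the coefficients have mixed signs, so the terms do not all align in phase there).

M_tri(2) = 38; |p(2)| = 10; equality at z=2: no.


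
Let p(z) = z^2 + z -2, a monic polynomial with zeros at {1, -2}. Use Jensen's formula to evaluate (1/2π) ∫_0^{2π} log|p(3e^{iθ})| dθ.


Zeros: -2, 1; r = 3.
Inside |z| < r: -2, 1. Outside (|z| ≥ r): ∅.
p(0) = -2, so log|p(0)| = log(2) = 0.6931.
Apply Jensen: I(r) = log|p(0)| + Σ_k log(r/|z_k|), summed over zeros inside |z| < r.
  log(r/|z_k|) for z_k = 1: log(3/1) = 1.0986
  log(r/|z_k|) for z_k = -2: log(3/2) = 0.4055
Sum over inside zeros: 1.5041.
I(r) = log|p(0)| + (inside sum) = 0.6931 + 1.5041 = 2.1972.
Closed form (all zeros inside, monic): I(r) = n·log(r) = 2·log(3) = 2.1972. ✓

I(r) ≈ 2.1972.


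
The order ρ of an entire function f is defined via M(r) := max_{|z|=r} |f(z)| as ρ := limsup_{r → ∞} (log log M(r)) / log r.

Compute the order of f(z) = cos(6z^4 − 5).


Write cos(w) = (e^{iw} ± e^{−iw})/(2 or 2i), so |cos(w)| ≤ e^{|w|}. With w = 6z^4 − 5, |w| ≤ 6r^4 + 5 on |z|=r, giving M(r) ≤ e^{6r^4 + 5} and ρ ≤ 4. For the lower bound, choose z on |z|=r with 6z^4 purely imaginary of modulus 6r^4; then |cos(6z^4 − 5)| grows like e^{6r^4}/2, so ρ ≥ 4. Hence ρ = 4.
Therefore ρ = 4.

Order ρ = 4.


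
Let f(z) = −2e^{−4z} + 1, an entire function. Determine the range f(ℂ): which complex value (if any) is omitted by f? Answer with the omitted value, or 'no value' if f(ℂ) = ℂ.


Little Picard bounds the complement of f(ℂ) to at most one point.
e^{−4z} is never zero on ℂ, so -2·e^{−4z} takes every value in ℂ ∖ {0}. Adding 1 shifts the range to ℂ ∖ {1}. Thus f omits exactly the value 1.

Omitted value: 1.


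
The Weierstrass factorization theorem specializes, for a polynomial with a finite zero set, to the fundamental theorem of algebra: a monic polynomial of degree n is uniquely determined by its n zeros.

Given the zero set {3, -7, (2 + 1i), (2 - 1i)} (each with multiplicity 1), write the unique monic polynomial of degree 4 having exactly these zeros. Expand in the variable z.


The polynomial is p(z) = ∏_{α ∈ S} (z − α), where S = {3, -7, (2 + 1i), (2 - 1i)}.
Expanding the product yields: p(z) = z^4 -32·z^2 + 104·z -105.
Note conjugate pairs combine to real quadratics: (z − (2+1i))(z − (2−1i)) = z² − 4z + 5.
The resulting polynomial has degree 4 and real coefficients as required.

p(z) = z^4 -32·z^2 + 104·z -105.


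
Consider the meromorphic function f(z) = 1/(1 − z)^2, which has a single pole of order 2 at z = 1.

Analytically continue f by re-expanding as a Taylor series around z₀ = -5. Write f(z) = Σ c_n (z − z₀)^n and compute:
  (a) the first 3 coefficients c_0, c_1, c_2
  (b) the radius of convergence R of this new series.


Let w = z − z₀, so z = z₀ + w.
Then 1 − z = 1 − (z₀ + w) = (1 − z₀) − w = 6 − w.
f(z) = 1/(6 − w)^2 = (1/(6)^2) · (1 − w/(6))^{−2}.
By the binomial series (1−u)^{−2} = Σ_{n≥0} C(n+1, 1) u^n for |u|<1, with u = w/(6):
  c_n = C(n+1, 1) / (6)^(n+2).
  c_0 = 1/(6)^2 = 1/36.
  c_1 = 2/(6)^3 = 1/108.
  c_2 = 3/(6)^4 = 1/432.
The series is valid for |w/d| < 1, i.e. |z − z₀| < |d|.
Radius of convergence: R = |1 − z₀| = |6| = 6 (distance from z₀ to the singularity z = 1).

c_0 = 1/36, c_1 = 1/108, c_2 = 1/432; R = 6.


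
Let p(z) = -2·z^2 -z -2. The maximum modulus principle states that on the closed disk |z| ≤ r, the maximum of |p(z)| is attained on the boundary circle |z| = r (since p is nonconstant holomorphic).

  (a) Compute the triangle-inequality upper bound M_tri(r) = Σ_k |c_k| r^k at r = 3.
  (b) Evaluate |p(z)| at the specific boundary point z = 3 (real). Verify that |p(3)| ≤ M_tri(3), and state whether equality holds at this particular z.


Coefficients: c_0 = -2, c_1 = -1, c_2 = -2. Radius r = 3.
Part (a). Triangle bound: M_tri(r) = Σ_k |c_k| r^k
  = |-2|·3^0 + |-1|·3^1 + |-2|·3^2
  = 2 + 3 + 18 = 23.
This bounds M(r) := max_{|z|=r} |p(z)| from above; equality holds iff all terms c_k z^k can be made to align in phase at a single z on |z|=r.
Part (b). At z = 3 (real, on the circle |z| = r):
  p(3) = (-2)·3^0 + (-1)·3^1 + (-2)·3^2 = -23.
  |p(3)| = 23.
Since all nonzero coefficients share the same sign, |p(3)| = 23 = M_tri(3); the triangle bound is attained at z = 3, so in fact M(r) = 23.

M_tri(3) = 23; |p(3)| = 23; equality at z=3: yes.


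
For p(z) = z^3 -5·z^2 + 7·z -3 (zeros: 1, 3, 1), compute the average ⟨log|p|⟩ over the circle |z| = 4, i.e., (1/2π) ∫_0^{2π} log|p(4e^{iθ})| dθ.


Zeros: 1, 1, 3; r = 4.
Inside |z| < r: 1, 1, 3. Outside (|z| ≥ r): ∅.
p(0) = -3, so log|p(0)| = log(3) = 1.0986.
Apply Jensen: I(r) = log|p(0)| + Σ_k log(r/|z_k|), summed over zeros inside |z| < r.
  log(r/|z_k|) for z_k = 1: log(4/1) = 1.3863
  log(r/|z_k|) for z_k = 3: log(4/3) = 0.2877
  log(r/|z_k|) for z_k = 1: log(4/1) = 1.3863
Sum over inside zeros: 3.0603.
I(r) = log|p(0)| + (inside sum) = 1.0986 + 3.0603 = 4.1589.
Closed form (all zeros inside, monic): I(r) = n·log(r) = 3·log(4) = 4.1589. ✓

I(r) ≈ 4.1589.


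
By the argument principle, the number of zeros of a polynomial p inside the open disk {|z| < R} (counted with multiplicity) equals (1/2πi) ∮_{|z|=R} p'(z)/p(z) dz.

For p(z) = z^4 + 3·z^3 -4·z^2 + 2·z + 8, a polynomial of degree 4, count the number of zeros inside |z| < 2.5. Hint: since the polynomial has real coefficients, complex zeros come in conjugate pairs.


The zeros of p are: -1, -4, (1 + 1i), (1 - 1i).
Their magnitudes are: 1, 4, 1.414, 1.414.
Zeros with |z| < R = 2.5: -1, (1 + 1i), (1 - 1i).
Count = 3.
By the argument principle, (1/2πi) ∮_{|z|=R} p'(z)/p(z) dz equals exactly this count.

Number of zeros inside |z| < 2.5: 3.


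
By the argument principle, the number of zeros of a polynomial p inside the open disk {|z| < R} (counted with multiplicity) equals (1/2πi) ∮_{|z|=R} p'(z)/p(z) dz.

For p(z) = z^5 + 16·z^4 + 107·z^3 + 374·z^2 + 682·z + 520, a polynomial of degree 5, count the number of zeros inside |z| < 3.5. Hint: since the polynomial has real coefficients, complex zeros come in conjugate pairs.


The zeros of p are: (-3 + 2i), (-3 - 2i), (-3 + 1i), (-3 - 1i), -4.
Their magnitudes are: 3.606, 3.606, 3.162, 3.162, 4.
Zeros with |z| < R = 3.5: (-3 + 1i), (-3 - 1i).
Count = 2.
By the argument principle, (1/2πi) ∮_{|z|=R} p'(z)/p(z) dz equals exactly this count.

Number of zeros inside |z| < 3.5: 2.


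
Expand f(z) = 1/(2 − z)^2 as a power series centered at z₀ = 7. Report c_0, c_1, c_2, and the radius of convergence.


Let w = z − z₀, so z = z₀ + w.
Then 2 − z = 2 − (z₀ + w) = (2 − z₀) − w = -5 − w.
f(z) = 1/(-5 − w)^2 = (1/(-5)^2) · (1 − w/(-5))^{−2}.
By the binomial series (1−u)^{−2} = Σ_{n≥0} C(n+1, 1) u^n for |u|<1, with u = w/(-5):
  c_n = C(n+1, 1) / (-5)^(n+2).
  c_0 = 1/(-5)^2 = 1/25.
  c_1 = 2/(-5)^3 = -2/125.
  c_2 = 3/(-5)^4 = 3/625.
The series is valid for |w/d| < 1, i.e. |z − z₀| < |d|.
Radius of convergence: R = |2 − z₀| = |-5| = 5 (distance from z₀ to the singularity z = 2).

c_0 = 1/25, c_1 = -2/125, c_2 = 3/625; R = 5.


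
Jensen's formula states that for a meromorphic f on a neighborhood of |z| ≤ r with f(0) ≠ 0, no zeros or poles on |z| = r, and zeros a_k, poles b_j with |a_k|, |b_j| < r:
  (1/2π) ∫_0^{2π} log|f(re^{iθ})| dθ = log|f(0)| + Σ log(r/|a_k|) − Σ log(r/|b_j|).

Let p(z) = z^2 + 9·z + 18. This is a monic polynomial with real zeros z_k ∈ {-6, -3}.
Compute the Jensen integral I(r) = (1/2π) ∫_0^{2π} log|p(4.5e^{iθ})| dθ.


Zeros: -6, -3; r = 4.5.
Inside |z| < r: -3. Outside (|z| ≥ r): -6.
p(0) = 18, so log|p(0)| = log(18) = 2.8904.
Apply Jensen: I(r) = log|p(0)| + Σ_k log(r/|z_k|), summed over zeros inside |z| < r.
  log(r/|z_k|) for z_k = -3: log(4.5/3) = 0.4055
  Outside zeros (-6) contribute nothing to the Jensen sum.
Sum over inside zeros: 0.4055.
I(r) = log|p(0)| + (inside sum) = 2.8904 + 0.4055 = 3.2958.
Note: since some zeros are outside |z| ≤ r, the simplified n·log(r) form does NOT apply — only the inside zeros contribute.

I(r) ≈ 3.2958.


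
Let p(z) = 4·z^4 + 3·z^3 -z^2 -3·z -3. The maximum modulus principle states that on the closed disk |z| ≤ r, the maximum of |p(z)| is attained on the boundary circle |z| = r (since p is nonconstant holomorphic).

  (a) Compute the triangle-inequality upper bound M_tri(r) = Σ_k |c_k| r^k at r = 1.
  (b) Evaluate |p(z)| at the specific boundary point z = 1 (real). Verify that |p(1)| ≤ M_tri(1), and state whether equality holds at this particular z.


Coefficients: c_0 = -3, c_1 = -3, c_2 = -1, c_3 = 3, c_4 = 4. Radius r = 1.
Part (a). Triangle bound: M_tri(r) = Σ_k |c_k| r^k
  = |-3|·1^0 + |-3|·1^1 + |-1|·1^2 + |3|·1^3 + |4|·1^4
  = 3 + 3 + 1 + 3 + 4 = 14.
This bounds M(r) := max_{|z|=r} |p(z)| from above; equality holds iff all terms c_k z^k can be made to align in phase at a single z on |z|=r.
Part (b). At z = 1 (real, on the circle |z| = r):
  p(1) = (-3)·1^0 + (-3)·1^1 + (-1)·1^2 + (3)·1^3 + (4)·1^4 = 0.
  |p(1)| = 0.
Check: |p(1)| = 0 ≤ 14 = M_tri(1). ✓ Equality does not hold at z = 1 (the coefficients have mixed signs, so the terms do not all align in phase there).

M_tri(1) = 14; |p(1)| = 0; equality at z=1: no.


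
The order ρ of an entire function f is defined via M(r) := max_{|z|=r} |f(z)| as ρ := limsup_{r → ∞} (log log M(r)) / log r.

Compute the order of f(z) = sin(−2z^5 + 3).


Write sin(w) = (e^{iw} ± e^{−iw})/(2 or 2i), so |sin(w)| ≤ e^{|w|}. With w = −2z^5 + 3, |w| ≤ 2r^5 + 3 on |z|=r, giving M(r) ≤ e^{2r^5 + 3} and ρ ≤ 5. For the lower bound, choose z on |z|=r with -2z^5 purely imaginary of modulus 2r^5; then |sin(−2z^5 + 3)| grows like e^{2r^5}/2, so ρ ≥ 5. Hence ρ = 5.
Therefore ρ = 5.

Order ρ = 5.


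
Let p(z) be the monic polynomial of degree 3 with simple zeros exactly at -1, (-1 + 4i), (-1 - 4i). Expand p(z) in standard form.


The polynomial is p(z) = ∏_{α ∈ S} (z − α), where S = {-1, (-1 + 4i), (-1 - 4i)}.
Expanding the product yields: p(z) = z^3 + 3·z^2 + 19·z + 17.
Note conjugate pairs combine to real quadratics: (z − (-1+4i))(z − (-1−4i)) = z² + 2z + 17.
The resulting polynomial has degree 3 and real coefficients as required.

p(z) = z^3 + 3·z^2 + 19·z + 17.


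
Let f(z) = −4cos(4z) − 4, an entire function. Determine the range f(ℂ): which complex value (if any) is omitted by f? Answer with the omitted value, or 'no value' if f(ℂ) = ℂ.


Little Picard bounds the complement of f(ℂ) to at most one point.
cos is entire and surjective onto ℂ: for every w ∈ ℂ, cos(ζ) = w has a solution ζ ∈ ℂ (e.g., via the complex inverse arccos). With ζ = 4z this gives z = ζ/(4). Then -4·cos(4z) takes every value in -4·ℂ = ℂ, and adding -4 is a bijection of ℂ. So f is surjective and omits no value. (Note: only on the real line is cos bounded by [−1, 1].)

Omitted value: no value.


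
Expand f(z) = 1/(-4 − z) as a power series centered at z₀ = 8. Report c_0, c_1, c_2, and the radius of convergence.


Let w = z − z₀, so z = z₀ + w.
Then -4 − z = -4 − (z₀ + w) = (-4 − z₀) − w = -12 − w.
f(z) = 1/(-12 − w) = (1/(-12)) · 1/(1 − w/(-12)) = Σ_{n≥0} w^n / (-12)^(n+1).
So c_n = 1/(-12)^(n+1):
  c_0 = 1/(-12)^1 = -1/12.
  c_1 = 1/(-12)^2 = 1/144.
  c_2 = 1/(-12)^3 = -1/1728.
The series is valid for |w/d| < 1, i.e. |z − z₀| < |d|.
Radius of convergence: R = |-4 − z₀| = |-12| = 12 (distance from z₀ to the singularity z = -4).

c_0 = -1/12, c_1 = 1/144, c_2 = -1/1728; R = 12.


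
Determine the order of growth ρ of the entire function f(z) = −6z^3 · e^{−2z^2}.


M(r) = max_{|z|=r} |-6|·|z|^3·|e^{−2z^2}| = 6·r^3 · e^{2r^2} (the factors attain their maxima compatibly on |z|=r). Then log M(r) = log 6 + 3·log r + 2r^2, dominated by the last term, so log log M(r) ~ 2·log r. The polynomial factor -6z^3 contributes only a log r term and does not affect the order. ρ = 2.
Therefore ρ = 2.

Order ρ = 2.


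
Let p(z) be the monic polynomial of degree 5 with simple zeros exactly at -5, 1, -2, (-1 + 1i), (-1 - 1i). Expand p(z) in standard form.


The polynomial is p(z) = ∏_{α ∈ S} (z − α), where S = {-5, 1, -2, (-1 + 1i), (-1 - 1i)}.
Expanding the product yields: p(z) = z^5 + 8·z^4 + 17·z^3 + 8·z^2 -14·z -20.
Note conjugate pairs combine to real quadratics: (z − (-1+1i))(z − (-1−1i)) = z² + 2z + 2.
The resulting polynomial has degree 5 and real coefficients as required.

p(z) = z^5 + 8·z^4 + 17·z^3 + 8·z^2 -14·z -20.


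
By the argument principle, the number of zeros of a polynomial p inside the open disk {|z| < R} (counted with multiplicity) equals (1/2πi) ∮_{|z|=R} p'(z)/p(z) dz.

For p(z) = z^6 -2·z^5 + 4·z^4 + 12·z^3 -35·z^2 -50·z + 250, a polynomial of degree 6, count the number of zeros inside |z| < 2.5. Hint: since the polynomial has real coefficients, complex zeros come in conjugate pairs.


The zeros of p are: (-2 + 1i), (-2 - 1i), (2 + 1i), (2 - 1i), (1 + 3i), (1 - 3i).
Their magnitudes are: 2.236, 2.236, 2.236, 2.236, 3.162, 3.162.
Zeros with |z| < R = 2.5: (-2 + 1i), (-2 - 1i), (2 + 1i), (2 - 1i).
Count = 4.
By the argument principle, (1/2πi) ∮_{|z|=R} p'(z)/p(z) dz equals exactly this count.

Number of zeros inside |z| < 2.5: 4.


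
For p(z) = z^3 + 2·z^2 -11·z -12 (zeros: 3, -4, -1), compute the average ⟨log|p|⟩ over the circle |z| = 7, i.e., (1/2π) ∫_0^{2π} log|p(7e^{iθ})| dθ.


Zeros: -4, -1, 3; r = 7.
Inside |z| < r: -4, -1, 3. Outside (|z| ≥ r): ∅.
p(0) = -12, so log|p(0)| = log(12) = 2.4849.
Apply Jensen: I(r) = log|p(0)| + Σ_k log(r/|z_k|), summed over zeros inside |z| < r.
  log(r/|z_k|) for z_k = 3: log(7/3) = 0.8473
  log(r/|z_k|) for z_k = -4: log(7/4) = 0.5596
  log(r/|z_k|) for z_k = -1: log(7/1) = 1.9459
Sum over inside zeros: 3.3528.
I(r) = log|p(0)| + (inside sum) = 2.4849 + 3.3528 = 5.8377.
Closed form (all zeros inside, monic): I(r) = n·log(r) = 3·log(7) = 5.8377. ✓

I(r) ≈ 5.8377.


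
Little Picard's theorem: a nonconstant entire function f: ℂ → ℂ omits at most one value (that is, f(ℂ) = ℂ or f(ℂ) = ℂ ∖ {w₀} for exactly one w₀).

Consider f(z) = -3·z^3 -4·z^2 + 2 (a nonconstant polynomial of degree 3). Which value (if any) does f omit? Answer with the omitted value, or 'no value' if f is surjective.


Little Picard bounds the complement of f(ℂ) to at most one point.
For every w ∈ ℂ, the equation p(z) − w = 0 is a nonconstant polynomial in z and hence has at least one root by the fundamental theorem of algebra. So p is surjective onto ℂ, omitting no value.

Omitted value: no value.


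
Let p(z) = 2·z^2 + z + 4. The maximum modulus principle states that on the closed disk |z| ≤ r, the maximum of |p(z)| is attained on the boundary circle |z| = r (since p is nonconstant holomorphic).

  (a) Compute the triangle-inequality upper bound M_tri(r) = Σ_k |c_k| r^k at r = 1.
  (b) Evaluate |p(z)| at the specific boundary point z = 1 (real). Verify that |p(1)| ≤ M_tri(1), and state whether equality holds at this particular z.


Coefficients: c_0 = 4, c_1 = 1, c_2 = 2. Radius r = 1.
Part (a). Triangle bound: M_tri(r) = Σ_k |c_k| r^k
  = |4|·1^0 + |1|·1^1 + |2|·1^2
  = 4 + 1 + 2 = 7.
This bounds M(r) := max_{|z|=r} |p(z)| from above; equality holds iff all terms c_k z^k can be made to align in phase at a single z on |z|=r.
Part (b). At z = 1 (real, on the circle |z| = r):
  p(1) = (4)·1^0 + (1)·1^1 + (2)·1^2 = 7.
  |p(1)| = 7.
Since all nonzero coefficients share the same sign, |p(1)| = 7 = M_tri(1); the triangle bound is attained at z = 1, so in fact M(r) = 7.

M_tri(1) = 7; |p(1)| = 7; equality at z=1: yes.


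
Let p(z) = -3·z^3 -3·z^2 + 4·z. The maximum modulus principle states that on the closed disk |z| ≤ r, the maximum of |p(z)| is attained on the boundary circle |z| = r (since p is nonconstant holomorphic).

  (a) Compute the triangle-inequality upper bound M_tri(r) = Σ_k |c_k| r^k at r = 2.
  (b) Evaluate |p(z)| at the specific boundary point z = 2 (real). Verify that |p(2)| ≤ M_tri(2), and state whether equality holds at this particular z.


Coefficients: c_0 = 0, c_1 = 4, c_2 = -3, c_3 = -3. Radius r = 2.
Part (a). Triangle bound: M_tri(r) = Σ_k |c_k| r^k
  = |0|·2^0 + |4|·2^1 + |-3|·2^2 + |-3|·2^3
  = 0 + 8 + 12 + 24 = 44.
This bounds M(r) := max_{|z|=r} |p(z)| from above; equality holds iff all terms c_k z^k can be made to align in phase at a single z on |z|=r.
Part (b). At z = 2 (real, on the circle |z| = r):
  p(2) = (0)·2^0 + (4)·2^1 + (-3)·2^2 + (-3)·2^3 = -28.
  |p(2)| = 28.
Check: |p(2)| = 28 ≤ 44 = M_tri(2). ✓ Equality does not hold at z = 2 (the coefficients have mixed signs, so the terms do not all align in phase there).

M_tri(2) = 44; |p(2)| = 28; equality at z=2: no.


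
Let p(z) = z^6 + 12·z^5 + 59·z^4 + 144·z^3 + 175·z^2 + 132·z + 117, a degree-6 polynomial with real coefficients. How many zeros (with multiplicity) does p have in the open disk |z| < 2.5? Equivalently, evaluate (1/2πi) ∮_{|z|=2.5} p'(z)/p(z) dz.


The zeros of p are: (-3 + 2i), (-3 - 2i), (0 + 1i), (0 - 1i), -3, -3.
Their magnitudes are: 3.606, 3.606, 1, 1, 3, 3.
Zeros with |z| < R = 2.5: (0 + 1i), (0 - 1i).
Count = 2.
By the argument principle, (1/2πi) ∮_{|z|=R} p'(z)/p(z) dz equals exactly this count.

Number of zeros inside |z| < 2.5: 2.


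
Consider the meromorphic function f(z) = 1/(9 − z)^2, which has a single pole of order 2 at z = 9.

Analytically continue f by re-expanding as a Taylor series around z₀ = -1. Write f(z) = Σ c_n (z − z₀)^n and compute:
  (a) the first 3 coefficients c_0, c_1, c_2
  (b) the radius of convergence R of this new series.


Let w = z − z₀, so z = z₀ + w.
Then 9 − z = 9 − (z₀ + w) = (9 − z₀) − w = 10 − w.
f(z) = 1/(10 − w)^2 = (1/(10)^2) · (1 − w/(10))^{−2}.
By the binomial series (1−u)^{−2} = Σ_{n≥0} C(n+1, 1) u^n for |u|<1, with u = w/(10):
  c_n = C(n+1, 1) / (10)^(n+2).
  c_0 = 1/(10)^2 = 1/100.
  c_1 = 2/(10)^3 = 1/500.
  c_2 = 3/(10)^4 = 3/10000.
The series is valid for |w/d| < 1, i.e. |z − z₀| < |d|.
Radius of convergence: R = |9 − z₀| = |10| = 10 (distance from z₀ to the singularity z = 9).

c_0 = 1/100, c_1 = 1/500, c_2 = 3/10000; R = 10.


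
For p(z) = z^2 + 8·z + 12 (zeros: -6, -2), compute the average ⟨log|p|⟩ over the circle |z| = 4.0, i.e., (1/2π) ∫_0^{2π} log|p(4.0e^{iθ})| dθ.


Zeros: -6, -2; r = 4.0.
Inside |z| < r: -2. Outside (|z| ≥ r): -6.
p(0) = 12, so log|p(0)| = log(12) = 2.4849.
Apply Jensen: I(r) = log|p(0)| + Σ_k log(r/|z_k|), summed over zeros inside |z| < r.
  log(r/|z_k|) for z_k = -2: log(4.0/2) = 0.6931
  Outside zeros (-6) contribute nothing to the Jensen sum.
Sum over inside zeros: 0.6931.
I(r) = log|p(0)| + (inside sum) = 2.4849 + 0.6931 = 3.1781.
Note: since some zeros are outside |z| ≤ r, the simplified n·log(r) form does NOT apply — only the inside zeros contribute.

I(r) ≈ 3.1781.


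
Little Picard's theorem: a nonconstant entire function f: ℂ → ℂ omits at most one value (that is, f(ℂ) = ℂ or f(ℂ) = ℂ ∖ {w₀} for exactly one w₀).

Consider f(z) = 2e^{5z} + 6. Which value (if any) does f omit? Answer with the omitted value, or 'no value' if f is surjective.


Little Picard bounds the complement of f(ℂ) to at most one point.
e^{5z} is never zero on ℂ, so 2·e^{5z} takes every value in ℂ ∖ {0}. Adding 6 shifts the range to ℂ ∖ {6}. Thus f omits exactly the value 6.

Omitted value: 6.


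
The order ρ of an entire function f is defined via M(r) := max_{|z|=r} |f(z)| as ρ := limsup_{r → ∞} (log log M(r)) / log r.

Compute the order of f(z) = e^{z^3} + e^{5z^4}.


Each summand is entire of order 3 and 4 respectively (as in the single-exponential case). The order of a sum is at most the max of the orders, so ρ ≤ 4. For the lower bound: on |z|=r choose arg z so that 5z^4 is real positive; then |e^{5z^4}| = e^{5r^4} while |e^{1z^3}| ≤ e^{1r^3} = o(e^{5r^4}). So |f| ≥ e^{5r^4}(1 − o(1)) and ρ ≥ 4. Hence ρ = max(3, 4) = 4.
Therefore ρ = 4.

Order ρ = 4.


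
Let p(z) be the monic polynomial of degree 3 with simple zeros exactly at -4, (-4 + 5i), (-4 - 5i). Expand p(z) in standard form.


The polynomial is p(z) = ∏_{α ∈ S} (z − α), where S = {-4, (-4 + 5i), (-4 - 5i)}.
Expanding the product yields: p(z) = z^3 + 12·z^2 + 73·z + 164.
Note conjugate pairs combine to real quadratics: (z − (-4+5i))(z − (-4−5i)) = z² + 8z + 41.
The resulting polynomial has degree 3 and real coefficients as required.

p(z) = z^3 + 12·z^2 + 73·z + 164.


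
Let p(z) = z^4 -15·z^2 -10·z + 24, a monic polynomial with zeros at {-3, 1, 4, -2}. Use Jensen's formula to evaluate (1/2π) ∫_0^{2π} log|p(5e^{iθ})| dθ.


Zeros: -3, -2, 1, 4; r = 5.
Inside |z| < r: -3, -2, 1, 4. Outside (|z| ≥ r): ∅.
p(0) = 24, so log|p(0)| = log(24) = 3.1781.
Apply Jensen: I(r) = log|p(0)| + Σ_k log(r/|z_k|), summed over zeros inside |z| < r.
  log(r/|z_k|) for z_k = -3: log(5/3) = 0.5108
  log(r/|z_k|) for z_k = 1: log(5/1) = 1.6094
  log(r/|z_k|) for z_k = 4: log(5/4) = 0.2231
  log(r/|z_k|) for z_k = -2: log(5/2) = 0.9163
Sum over inside zeros: 3.2597.
I(r) = log|p(0)| + (inside sum) = 3.1781 + 3.2597 = 6.4378.
Closed form (all zeros inside, monic): I(r) = n·log(r) = 4·log(5) = 6.4378. ✓

I(r) ≈ 6.4378.


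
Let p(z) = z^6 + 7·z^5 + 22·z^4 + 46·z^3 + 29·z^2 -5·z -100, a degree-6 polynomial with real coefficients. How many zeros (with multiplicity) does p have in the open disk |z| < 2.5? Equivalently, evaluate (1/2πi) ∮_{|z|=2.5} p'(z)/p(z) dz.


The zeros of p are: (-1 + 2i), (-1 - 2i), 1, -4, (-1 + 2i), (-1 - 2i).
Their magnitudes are: 2.236, 2.236, 1, 4, 2.236, 2.236.
Zeros with |z| < R = 2.5: (-1 + 2i), (-1 - 2i), 1, (-1 + 2i), (-1 - 2i).
Count = 5.
By the argument principle, (1/2πi) ∮_{|z|=R} p'(z)/p(z) dz equals exactly this count.

Number of zeros inside |z| < 2.5: 5.


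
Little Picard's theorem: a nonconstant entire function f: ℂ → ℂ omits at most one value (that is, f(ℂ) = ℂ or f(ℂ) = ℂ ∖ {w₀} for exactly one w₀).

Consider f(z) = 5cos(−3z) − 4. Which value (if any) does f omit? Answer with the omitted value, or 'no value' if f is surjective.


Little Picard bounds the complement of f(ℂ) to at most one point.
cos is entire and surjective onto ℂ: for every w ∈ ℂ, cos(ζ) = w has a solution ζ ∈ ℂ (e.g., via the complex inverse arccos). With ζ = −3z this gives z = ζ/(-3). Then 5·cos(−3z) takes every value in 5·ℂ = ℂ, and adding -4 is a bijection of ℂ. So f is surjective and omits no value. (Note: only on the real line is cos bounded by [−1, 1].)

Omitted value: no value.
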